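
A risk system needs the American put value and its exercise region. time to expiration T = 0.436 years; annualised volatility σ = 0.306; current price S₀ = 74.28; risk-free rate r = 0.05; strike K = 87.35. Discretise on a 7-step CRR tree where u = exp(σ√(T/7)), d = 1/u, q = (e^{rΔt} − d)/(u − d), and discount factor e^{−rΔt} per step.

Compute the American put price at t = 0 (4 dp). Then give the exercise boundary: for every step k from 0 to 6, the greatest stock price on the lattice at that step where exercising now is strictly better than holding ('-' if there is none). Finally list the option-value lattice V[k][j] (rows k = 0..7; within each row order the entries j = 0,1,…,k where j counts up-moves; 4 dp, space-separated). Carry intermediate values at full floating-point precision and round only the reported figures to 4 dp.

price = 14.1769
boundary = - - 63.7586 68.8185 63.7586 68.8185 74.2800
tree:
14.1769
18.6141 9.8511
23.5914 13.7789 6.0053
28.2793 18.5315 9.1371 2.9275
32.6225 23.5914 13.3506 5.0025 0.8815
36.6463 28.2793 18.5315 8.2801 1.7732 0.0000
40.3744 32.6225 23.5914 13.0700 3.5670 0.0000 0.0000
43.8283 36.6463 28.2793 18.5315 7.1751 0.0000 0.0000 0.0000

params: Δt=0.06229 u=1.07936 d=0.92647 q=0.50132 e^(-rΔt)=0.99689
t_7 payoffs: 43.8283 36.6463 28.2793 18.5315 7.1751 0.0000 0.0000 0.0000
t_6: node(6,0) S=46.9756 payoff=40.3744 vs cont=40.1027 → 40.3744 [stop]  node(6,1) S=54.7275 payoff=32.6225 vs cont=32.3509 → 32.6225 [stop]  node(6,2) S=63.7586 payoff=23.5914 vs cont=23.3198 → 23.5914 [stop]  node(6,3) S=74.2800 payoff=13.0700 vs cont=12.7984 → 13.0700 [stop]  node(6,4) S=86.5376 payoff=0.8124 vs cont=3.5670 → 3.5670 [wait]  node(6,5) S=100.8180 payoff=0.0000 vs cont=0.0000 → 0.0000 [wait]  node(6,6) S=117.4549 payoff=0.0000 vs cont=0.0000 → 0.0000 [wait]  ⇒ S*(6)=74.2800
t_5: node(5,0) S=50.7037 payoff=36.6463 vs cont=36.3747 → 36.6463 [stop]  node(5,1) S=59.0707 payoff=28.2793 vs cont=28.0077 → 28.2793 [stop]  node(5,2) S=68.8185 payoff=18.5315 vs cont=18.2599 → 18.5315 [stop]  node(5,3) S=80.1749 payoff=7.1751 vs cont=8.2801 → 8.2801 [wait]  node(5,4) S=93.4053 payoff=0.0000 vs cont=1.7732 → 1.7732 [wait]  node(5,5) S=108.8189 payoff=0.0000 vs cont=0.0000 → 0.0000 [wait]  ⇒ S*(5)=68.8185
t_4: node(4,0) S=54.7275 payoff=32.6225 vs cont=32.3509 → 32.6225 [stop]  node(4,1) S=63.7586 payoff=23.5914 vs cont=23.3198 → 23.5914 [stop]  node(4,2) S=74.2800 payoff=13.0700 vs cont=13.3506 → 13.3506 [wait]  node(4,3) S=86.5376 payoff=0.8124 vs cont=5.0025 → 5.0025 [wait]  node(4,4) S=100.8180 payoff=0.0000 vs cont=0.8815 → 0.8815 [wait]  ⇒ S*(4)=63.7586
t_3: node(3,0) S=59.0707 payoff=28.2793 vs cont=28.0077 → 28.2793 [stop]  node(3,1) S=68.8185 payoff=18.5315 vs cont=18.4001 → 18.5315 [stop]  node(3,2) S=80.1749 payoff=7.1751 vs cont=9.1371 → 9.1371 [wait]  node(3,3) S=93.4053 payoff=0.0000 vs cont=2.9275 → 2.9275 [wait]  ⇒ S*(3)=68.8185
t_2: node(2,0) S=63.7586 payoff=23.5914 vs cont=23.3198 → 23.5914 [stop]  node(2,1) S=74.2800 payoff=13.0700 vs cont=13.7789 → 13.7789 [wait]  node(2,2) S=86.5376 payoff=0.8124 vs cont=6.0053 → 6.0053 [wait]  ⇒ S*(2)=63.7586
t_1: node(1,0) S=68.8185 payoff=18.5315 vs cont=18.6141 → 18.6141 [wait]  node(1,1) S=80.1749 payoff=7.1751 vs cont=9.8511 → 9.8511 [wait]  ⇒ S*(1)=-
t_0: node(0,0) S=74.2800 payoff=13.0700 vs cont=14.1769 → 14.1769 [wait]  ⇒ S*(0)=-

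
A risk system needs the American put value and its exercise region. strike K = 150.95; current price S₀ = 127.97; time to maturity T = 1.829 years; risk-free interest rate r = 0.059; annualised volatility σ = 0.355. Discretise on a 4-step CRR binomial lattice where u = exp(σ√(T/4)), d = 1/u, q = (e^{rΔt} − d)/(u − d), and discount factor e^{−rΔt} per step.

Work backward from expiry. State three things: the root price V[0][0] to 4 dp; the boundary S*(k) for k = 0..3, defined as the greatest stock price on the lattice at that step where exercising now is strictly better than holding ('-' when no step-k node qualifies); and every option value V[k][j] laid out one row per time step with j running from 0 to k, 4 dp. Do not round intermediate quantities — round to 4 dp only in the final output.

price = 33.0523
boundary = - 100.6595 79.1775 100.6595
tree:
33.0523
50.2905 17.4039
71.7725 30.0811 5.5156
88.6700 50.2905 11.2583 0.0000
101.9614 71.7725 22.9800 0.0000 0.0000

Δt=0.45725  u=1.27132  d=0.78659  q=0.49669  discount=0.97338
step 4 (expiry): payoffs max(K−S,0) = 101.9614 71.7725 22.9800 0.0000 0.0000
step 3: (k=3,j=0): S=62.2800, (K−S)⁺=88.6700, hold=84.6522 ⇒ V=88.6700 exercise | (k=3,j=1): S=100.6595, (K−S)⁺=50.2905, hold=46.2726 ⇒ V=50.2905 exercise | (k=3,j=2): S=162.6902, (K−S)⁺=0.0000, hold=11.2583 ⇒ V=11.2583 continue | (k=3,j=3): S=262.9468, (K−S)⁺=0.0000, hold=0.0000 ⇒ V=0.0000 continue  boundary S*=100.6595
step 2: (k=2,j=0): S=79.1775, (K−S)⁺=71.7725, hold=67.7547 ⇒ V=71.7725 exercise | (k=2,j=1): S=127.9700, (K−S)⁺=22.9800, hold=30.0811 ⇒ V=30.0811 continue | (k=2,j=2): S=206.8305, (K−S)⁺=0.0000, hold=5.5156 ⇒ V=5.5156 continue  boundary S*=79.1775
step 1: (k=1,j=0): S=100.6595, (K−S)⁺=50.2905, hold=49.7058 ⇒ V=50.2905 exercise | (k=1,j=1): S=162.6902, (K−S)⁺=0.0000, hold=17.4039 ⇒ V=17.4039 continue  boundary S*=100.6595
step 0: (k=0,j=0): S=127.9700, (K−S)⁺=22.9800, hold=33.0523 ⇒ V=33.0523 continue  boundary S*=-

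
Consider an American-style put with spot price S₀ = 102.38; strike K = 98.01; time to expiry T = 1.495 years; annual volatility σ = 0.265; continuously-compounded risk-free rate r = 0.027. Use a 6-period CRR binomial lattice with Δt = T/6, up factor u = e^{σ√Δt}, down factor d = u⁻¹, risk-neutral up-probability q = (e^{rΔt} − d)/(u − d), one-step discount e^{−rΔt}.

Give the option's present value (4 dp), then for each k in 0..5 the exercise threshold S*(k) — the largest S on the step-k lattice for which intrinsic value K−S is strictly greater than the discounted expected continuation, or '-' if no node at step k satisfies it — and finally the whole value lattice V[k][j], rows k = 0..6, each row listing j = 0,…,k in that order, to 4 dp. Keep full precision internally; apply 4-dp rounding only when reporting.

Δt=0.24917, u=1.14143, d=0.87610, q=0.49242, disc=e^(-rΔt)=0.99330
k=6 terminal: V=max(K-S,0) → 51.7158 37.6953 19.4287 0.0000 0.0000 0.0000 0.0000
k=5: j=0 S=52.8415 intr=45.1685 cont=44.5114 V=45.1685[EX]; j=1 S=68.8448 intr=29.1652 cont=28.5081 V=29.1652[EX]; j=2 S=89.6948 intr=8.3152 cont=9.7955 V=9.7955[hold]; j=3 S=116.8593 intr=0.0000 cont=0.0000 V=0.0000[hold]; j=4 S=152.2507 intr=0.0000 cont=0.0000 V=0.0000[hold]; j=5 S=198.3605 intr=0.0000 cont=0.0000 V=0.0000[hold]  S*(5)=68.8448
k=4: j=0 S=60.3147 intr=37.6953 cont=37.0382 V=37.6953[EX]; j=1 S=78.5813 intr=19.4287 cont=19.4956 V=19.4956[hold]; j=2 S=102.3800 intr=0.0000 cont=4.9387 V=4.9387[hold]; j=3 S=133.3863 intr=0.0000 cont=0.0000 V=0.0000[hold]; j=4 S=173.7830 intr=0.0000 cont=0.0000 V=0.0000[hold]  S*(4)=60.3147
k=3: j=0 S=68.8448 intr=29.1652 cont=28.5408 V=29.1652[EX]; j=1 S=89.6948 intr=8.3152 cont=12.2449 V=12.2449[hold]; j=2 S=116.8593 intr=0.0000 cont=2.4900 V=2.4900[hold]; j=3 S=152.2507 intr=0.0000 cont=0.0000 V=0.0000[hold]  S*(3)=68.8448
k=2: j=0 S=78.5813 intr=19.4287 cont=20.6936 V=20.6936[hold]; j=1 S=102.3800 intr=0.0000 cont=7.3915 V=7.3915[hold]; j=2 S=133.3863 intr=0.0000 cont=1.2554 V=1.2554[hold]  S*(2)=-
k=1: j=0 S=89.6948 intr=8.3152 cont=14.0486 V=14.0486[hold]; j=1 S=116.8593 intr=0.0000 cont=4.3406 V=4.3406[hold]  S*(1)=-
k=0: j=0 S=102.3800 intr=0.0000 cont=9.2061 V=9.2061[hold]  S*(0)=-

price = 9.2061
boundary = - - - 68.8448 60.3147 68.8448
tree:
9.2061
14.0486 4.3406
20.6936 7.3915 1.2554
29.1652 12.2449 2.4900 0.0000
37.6953 19.4956 4.9387 0.0000 0.0000
45.1685 29.1652 9.7955 0.0000 0.0000 0.0000
51.7158 37.6953 19.4287 0.0000 0.0000 0.0000 0.0000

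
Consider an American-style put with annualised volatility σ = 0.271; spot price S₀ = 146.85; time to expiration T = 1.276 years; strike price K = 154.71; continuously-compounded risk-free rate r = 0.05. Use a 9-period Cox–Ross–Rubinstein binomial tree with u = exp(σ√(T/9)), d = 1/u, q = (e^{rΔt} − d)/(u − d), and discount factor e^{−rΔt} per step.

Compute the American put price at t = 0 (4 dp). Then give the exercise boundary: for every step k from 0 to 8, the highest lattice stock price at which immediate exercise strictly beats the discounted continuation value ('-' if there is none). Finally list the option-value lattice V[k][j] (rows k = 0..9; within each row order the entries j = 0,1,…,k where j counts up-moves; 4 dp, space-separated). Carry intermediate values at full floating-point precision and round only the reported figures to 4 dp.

price = 18.4005
boundary = - - - 108.1252 119.7409 108.1252 119.7409 108.1252 119.7409
tree:
18.4005
25.8899 11.4420
35.3187 17.1673 6.0859
46.5848 24.9579 9.9014 2.4948
57.0737 34.9691 15.6613 4.4905 0.6069
66.5452 46.5848 23.9199 7.9234 1.2457 0.0000
75.0978 57.0737 34.9691 13.6087 2.5567 0.0000 0.0000
82.8207 66.5452 46.5848 22.4844 5.2476 0.0000 0.0000 0.0000
89.7945 75.0978 57.0737 34.9691 10.7703 0.0000 0.0000 0.0000 0.0000
96.0918 82.8207 66.5452 46.5848 22.1055 0.0000 0.0000 0.0000 0.0000 0.0000

params: Δt=0.14178 u=1.10743 d=0.90299 q=0.50931 e^(-rΔt)=0.99294
t_9 payoffs: 96.0918 82.8207 66.5452 46.5848 22.1055 0.0000 0.0000 0.0000 0.0000 0.0000
t_8: node(8,0) S=64.9155 payoff=89.7945 vs cont=88.7017 → 89.7945 [stop]  node(8,1) S=79.6122 payoff=75.0978 vs cont=74.0049 → 75.0978 [stop]  node(8,2) S=97.6363 payoff=57.0737 vs cont=55.9809 → 57.0737 [stop]  node(8,3) S=119.7409 payoff=34.9691 vs cont=33.8763 → 34.9691 [stop]  node(8,4) S=146.8500 payoff=7.8600 vs cont=10.7703 → 10.7703 [wait]  node(8,5) S=180.0965 payoff=0.0000 vs cont=0.0000 → 0.0000 [wait]  node(8,6) S=220.8700 payoff=0.0000 vs cont=0.0000 → 0.0000 [wait]  node(8,7) S=270.8745 payoff=0.0000 vs cont=0.0000 → 0.0000 [wait]  node(8,8) S=332.2000 payoff=0.0000 vs cont=0.0000 → 0.0000 [wait]  ⇒ S*(8)=119.7409
t_7: node(7,0) S=71.8893 payoff=82.8207 vs cont=81.7279 → 82.8207 [stop]  node(7,1) S=88.1648 payoff=66.5452 vs cont=65.4523 → 66.5452 [stop]  node(7,2) S=108.1252 payoff=46.5848 vs cont=45.4920 → 46.5848 [stop]  node(7,3) S=132.6045 payoff=22.1055 vs cont=22.4844 → 22.4844 [wait]  node(7,4) S=162.6259 payoff=0.0000 vs cont=5.2476 → 5.2476 [wait]  node(7,5) S=199.4440 payoff=0.0000 vs cont=0.0000 → 0.0000 [wait]  node(7,6) S=244.5978 payoff=0.0000 vs cont=0.0000 → 0.0000 [wait]  node(7,7) S=299.9742 payoff=0.0000 vs cont=0.0000 → 0.0000 [wait]  ⇒ S*(7)=108.1252
t_6: node(6,0) S=79.6122 payoff=75.0978 vs cont=74.0049 → 75.0978 [stop]  node(6,1) S=97.6363 payoff=57.0737 vs cont=55.9809 → 57.0737 [stop]  node(6,2) S=119.7409 payoff=34.9691 vs cont=34.0679 → 34.9691 [stop]  node(6,3) S=146.8500 payoff=7.8600 vs cont=13.6087 → 13.6087 [wait]  node(6,4) S=180.0965 payoff=0.0000 vs cont=2.5567 → 2.5567 [wait]  node(6,5) S=220.8700 payoff=0.0000 vs cont=0.0000 → 0.0000 [wait]  node(6,6) S=270.8745 payoff=0.0000 vs cont=0.0000 → 0.0000 [wait]  ⇒ S*(6)=119.7409
t_5: node(5,0) S=88.1648 payoff=66.5452 vs cont=65.4523 → 66.5452 [stop]  node(5,1) S=108.1252 payoff=46.5848 vs cont=45.4920 → 46.5848 [stop]  node(5,2) S=132.6045 payoff=22.1055 vs cont=23.9199 → 23.9199 [wait]  node(5,3) S=162.6259 payoff=0.0000 vs cont=7.9234 → 7.9234 [wait]  node(5,4) S=199.4440 payoff=0.0000 vs cont=1.2457 → 1.2457 [wait]  node(5,5) S=244.5978 payoff=0.0000 vs cont=0.0000 → 0.0000 [wait]  ⇒ S*(5)=108.1252
t_4: node(4,0) S=97.6363 payoff=57.0737 vs cont=55.9809 → 57.0737 [stop]  node(4,1) S=119.7409 payoff=34.9691 vs cont=34.7938 → 34.9691 [stop]  node(4,2) S=146.8500 payoff=7.8600 vs cont=15.6613 → 15.6613 [wait]  node(4,3) S=180.0965 payoff=0.0000 vs cont=4.4905 → 4.4905 [wait]  node(4,4) S=220.8700 payoff=0.0000 vs cont=0.6069 → 0.6069 [wait]  ⇒ S*(4)=119.7409
t_3: node(3,0) S=108.1252 payoff=46.5848 vs cont=45.4920 → 46.5848 [stop]  node(3,1) S=132.6045 payoff=22.1055 vs cont=24.9579 → 24.9579 [wait]  node(3,2) S=162.6259 payoff=0.0000 vs cont=9.9014 → 9.9014 [wait]  node(3,3) S=199.4440 payoff=0.0000 vs cont=2.4948 → 2.4948 [wait]  ⇒ S*(3)=108.1252
t_2: node(2,0) S=119.7409 payoff=34.9691 vs cont=35.3187 → 35.3187 [wait]  node(2,1) S=146.8500 payoff=7.8600 vs cont=17.1673 → 17.1673 [wait]  node(2,2) S=180.0965 payoff=0.0000 vs cont=6.0859 → 6.0859 [wait]  ⇒ S*(2)=-
t_1: node(1,0) S=132.6045 payoff=22.1055 vs cont=25.8899 → 25.8899 [wait]  node(1,1) S=162.6259 payoff=0.0000 vs cont=11.4420 → 11.4420 [wait]  ⇒ S*(1)=-
t_0: node(0,0) S=146.8500 payoff=7.8600 vs cont=18.4005 → 18.4005 [wait]  ⇒ S*(0)=-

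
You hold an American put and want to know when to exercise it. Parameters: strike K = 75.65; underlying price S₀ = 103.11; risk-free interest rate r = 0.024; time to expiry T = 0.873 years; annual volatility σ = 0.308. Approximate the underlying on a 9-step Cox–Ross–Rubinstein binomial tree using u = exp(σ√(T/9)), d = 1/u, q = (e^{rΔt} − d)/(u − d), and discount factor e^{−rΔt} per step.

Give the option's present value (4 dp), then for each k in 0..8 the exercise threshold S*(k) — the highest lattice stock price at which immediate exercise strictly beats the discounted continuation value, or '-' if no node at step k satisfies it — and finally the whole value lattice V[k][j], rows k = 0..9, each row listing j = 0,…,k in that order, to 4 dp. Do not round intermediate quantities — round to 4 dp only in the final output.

Δt=0.09700, u=1.10068, d=0.90853, q=0.48817, disc=e^(-rΔt)=0.99767
k=9 terminal: V=max(K-S,0) → 32.1630 22.9659 11.8237 0.0000 0.0000 0.0000 0.0000 0.0000 0.0000 0.0000
k=8: j=0 S=47.8652 intr=27.7848 cont=27.6089 V=27.7848[EX]; j=1 S=57.9882 intr=17.6618 cont=17.4859 V=17.6618[EX]; j=2 S=70.2522 intr=5.3978 cont=6.0377 V=6.0377[hold]; j=3 S=85.1100 intr=0.0000 cont=0.0000 V=0.0000[hold]; j=4 S=103.1100 intr=0.0000 cont=0.0000 V=0.0000[hold]; j=5 S=124.9169 intr=0.0000 cont=0.0000 V=0.0000[hold]; j=6 S=151.3357 intr=0.0000 cont=0.0000 V=0.0000[hold]; j=7 S=183.3419 intr=0.0000 cont=0.0000 V=0.0000[hold]; j=8 S=222.1171 intr=0.0000 cont=0.0000 V=0.0000[hold]  S*(8)=57.9882
k=7: j=0 S=52.6841 intr=22.9659 cont=22.7900 V=22.9659[EX]; j=1 S=63.8263 intr=11.8237 cont=11.9594 V=11.9594[hold]; j=2 S=77.3251 intr=0.0000 cont=3.0831 V=3.0831[hold]; j=3 S=93.6787 intr=0.0000 cont=0.0000 V=0.0000[hold]; j=4 S=113.4909 intr=0.0000 cont=0.0000 V=0.0000[hold]; j=5 S=137.4932 intr=0.0000 cont=0.0000 V=0.0000[hold]; j=6 S=166.5718 intr=0.0000 cont=0.0000 V=0.0000[hold]; j=7 S=201.8003 intr=0.0000 cont=0.0000 V=0.0000[hold]  S*(7)=52.6841
k=6: j=0 S=57.9882 intr=17.6618 cont=17.5520 V=17.6618[EX]; j=1 S=70.2522 intr=5.3978 cont=7.6085 V=7.6085[hold]; j=2 S=85.1100 intr=0.0000 cont=1.5744 V=1.5744[hold]; j=3 S=103.1100 intr=0.0000 cont=0.0000 V=0.0000[hold]; j=4 S=124.9169 intr=0.0000 cont=0.0000 V=0.0000[hold]; j=5 S=151.3357 intr=0.0000 cont=0.0000 V=0.0000[hold]; j=6 S=183.3419 intr=0.0000 cont=0.0000 V=0.0000[hold]  S*(6)=57.9882
k=5: j=0 S=63.8263 intr=11.8237 cont=12.7245 V=12.7245[hold]; j=1 S=77.3251 intr=0.0000 cont=4.6520 V=4.6520[hold]; j=2 S=93.6787 intr=0.0000 cont=0.8039 V=0.8039[hold]; j=3 S=113.4909 intr=0.0000 cont=0.0000 V=0.0000[hold]; j=4 S=137.4932 intr=0.0000 cont=0.0000 V=0.0000[hold]; j=5 S=166.5718 intr=0.0000 cont=0.0000 V=0.0000[hold]  S*(5)=-
k=4: j=0 S=70.2522 intr=5.3978 cont=8.7633 V=8.7633[hold]; j=1 S=85.1100 intr=0.0000 cont=2.7671 V=2.7671[hold]; j=2 S=103.1100 intr=0.0000 cont=0.4105 V=0.4105[hold]; j=3 S=124.9169 intr=0.0000 cont=0.0000 V=0.0000[hold]; j=4 S=151.3357 intr=0.0000 cont=0.0000 V=0.0000[hold]  S*(4)=-
k=3: j=0 S=77.3251 intr=0.0000 cont=5.8226 V=5.8226[hold]; j=1 S=93.6787 intr=0.0000 cont=1.6129 V=1.6129[hold]; j=2 S=113.4909 intr=0.0000 cont=0.2096 V=0.2096[hold]; j=3 S=137.4932 intr=0.0000 cont=0.0000 V=0.0000[hold]  S*(3)=-
k=2: j=0 S=85.1100 intr=0.0000 cont=3.7588 V=3.7588[hold]; j=1 S=103.1100 intr=0.0000 cont=0.9257 V=0.9257[hold]; j=2 S=124.9169 intr=0.0000 cont=0.1070 V=0.1070[hold]  S*(2)=-
k=1: j=0 S=93.6787 intr=0.0000 cont=2.3703 V=2.3703[hold]; j=1 S=113.4909 intr=0.0000 cont=0.5248 V=0.5248[hold]  S*(1)=-
k=0: j=0 S=103.1100 intr=0.0000 cont=1.4660 V=1.4660[hold]  S*(0)=-

price = 1.4660
boundary = - - - - - - 57.9882 52.6841 57.9882
tree:
1.4660
2.3703 0.5248
3.7588 0.9257 0.1070
5.8226 1.6129 0.2096 0.0000
8.7633 2.7671 0.4105 0.0000 0.0000
12.7245 4.6520 0.8039 0.0000 0.0000 0.0000
17.6618 7.6085 1.5744 0.0000 0.0000 0.0000 0.0000
22.9659 11.9594 3.0831 0.0000 0.0000 0.0000 0.0000 0.0000
27.7848 17.6618 6.0377 0.0000 0.0000 0.0000 0.0000 0.0000 0.0000
32.1630 22.9659 11.8237 0.0000 0.0000 0.0000 0.0000 0.0000 0.0000 0.0000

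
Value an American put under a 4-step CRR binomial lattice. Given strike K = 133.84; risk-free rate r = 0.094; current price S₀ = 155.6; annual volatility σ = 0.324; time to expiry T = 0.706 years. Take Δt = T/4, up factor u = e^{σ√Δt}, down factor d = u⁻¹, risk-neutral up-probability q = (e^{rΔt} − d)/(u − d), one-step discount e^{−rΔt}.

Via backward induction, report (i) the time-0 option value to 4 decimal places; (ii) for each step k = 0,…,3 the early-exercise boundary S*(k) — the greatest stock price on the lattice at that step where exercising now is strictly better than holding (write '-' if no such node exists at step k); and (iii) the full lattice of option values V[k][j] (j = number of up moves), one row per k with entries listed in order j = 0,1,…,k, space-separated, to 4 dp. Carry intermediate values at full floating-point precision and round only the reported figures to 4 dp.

price = 5.4520
boundary = - - - 103.4339
tree:
5.4520
10.0085 1.5401
17.8317 3.3124 0.0000
30.4061 7.1245 0.0000 0.0000
43.5692 15.3236 0.0000 0.0000 0.0000

params: Δt=0.17650 u=1.14582 d=0.87274 q=0.52729 e^(-rΔt)=0.98355
t_4 payoffs: 43.5692 15.3236 0.0000 0.0000 0.0000
t_3: node(3,0) S=103.4339 payoff=30.4061 vs cont=28.2039 → 30.4061 [stop]  node(3,1) S=135.7982 payoff=0.0000 vs cont=7.1245 → 7.1245 [wait]  node(3,2) S=178.2892 payoff=0.0000 vs cont=0.0000 → 0.0000 [wait]  node(3,3) S=234.0756 payoff=0.0000 vs cont=0.0000 → 0.0000 [wait]  ⇒ S*(3)=103.4339
t_2: node(2,0) S=118.5164 payoff=15.3236 vs cont=17.8317 → 17.8317 [wait]  node(2,1) S=155.6000 payoff=0.0000 vs cont=3.3124 → 3.3124 [wait]  node(2,2) S=204.2870 payoff=0.0000 vs cont=0.0000 → 0.0000 [wait]  ⇒ S*(2)=-
t_1: node(1,0) S=135.7982 payoff=0.0000 vs cont=10.0085 → 10.0085 [wait]  node(1,1) S=178.2892 payoff=0.0000 vs cont=1.5401 → 1.5401 [wait]  ⇒ S*(1)=-
t_0: node(0,0) S=155.6000 payoff=0.0000 vs cont=5.4520 → 5.4520 [wait]  ⇒ S*(0)=-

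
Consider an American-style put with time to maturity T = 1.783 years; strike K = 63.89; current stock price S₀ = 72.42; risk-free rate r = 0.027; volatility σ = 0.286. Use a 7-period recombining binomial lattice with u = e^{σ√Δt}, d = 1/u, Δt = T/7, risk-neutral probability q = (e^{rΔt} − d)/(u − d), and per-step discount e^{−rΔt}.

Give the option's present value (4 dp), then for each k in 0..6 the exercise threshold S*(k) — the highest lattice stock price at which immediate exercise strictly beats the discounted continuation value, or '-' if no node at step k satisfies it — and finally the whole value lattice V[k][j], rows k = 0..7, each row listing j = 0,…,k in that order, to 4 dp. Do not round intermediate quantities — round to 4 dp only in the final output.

params: Δt=0.25471 u=1.15528 d=0.86559 q=0.48780 e^(-rΔt)=0.99315
t_7 payoffs: 37.5236 28.6996 16.9225 1.2039 0.0000 0.0000 0.0000 0.0000
t_6: node(6,0) S=30.4605 payoff=33.4295 vs cont=32.9916 → 33.4295 [stop]  node(6,1) S=40.6547 payoff=23.2353 vs cont=22.7974 → 23.2353 [stop]  node(6,2) S=54.2606 payoff=9.6294 vs cont=9.1915 → 9.6294 [stop]  node(6,3) S=72.4200 payoff=0.0000 vs cont=0.6124 → 0.6124 [wait]  node(6,4) S=96.6568 payoff=0.0000 vs cont=0.0000 → 0.0000 [wait]  node(6,5) S=129.0049 payoff=0.0000 vs cont=0.0000 → 0.0000 [wait]  node(6,6) S=172.1790 payoff=0.0000 vs cont=0.0000 → 0.0000 [wait]  ⇒ S*(6)=54.2606
t_5: node(5,0) S=35.1904 payoff=28.6996 vs cont=28.2617 → 28.6996 [stop]  node(5,1) S=46.9675 payoff=16.9225 vs cont=16.4846 → 16.9225 [stop]  node(5,2) S=62.6861 payoff=1.2039 vs cont=5.1951 → 5.1951 [wait]  node(5,3) S=83.6653 payoff=0.0000 vs cont=0.3115 → 0.3115 [wait]  node(5,4) S=111.6656 payoff=0.0000 vs cont=0.0000 → 0.0000 [wait]  node(5,5) S=149.0367 payoff=0.0000 vs cont=0.0000 → 0.0000 [wait]  ⇒ S*(5)=46.9675
t_4: node(4,0) S=40.6547 payoff=23.2353 vs cont=22.7974 → 23.2353 [stop]  node(4,1) S=54.2606 payoff=9.6294 vs cont=11.1251 → 11.1251 [wait]  node(4,2) S=72.4200 payoff=0.0000 vs cont=2.7936 → 2.7936 [wait]  node(4,3) S=96.6568 payoff=0.0000 vs cont=0.1585 → 0.1585 [wait]  node(4,4) S=129.0049 payoff=0.0000 vs cont=0.0000 → 0.0000 [wait]  ⇒ S*(4)=40.6547
t_3: node(3,0) S=46.9675 payoff=16.9225 vs cont=17.2092 → 17.2092 [wait]  node(3,1) S=62.6861 payoff=1.2039 vs cont=7.0126 → 7.0126 [wait]  node(3,2) S=83.6653 payoff=0.0000 vs cont=1.4978 → 1.4978 [wait]  node(3,3) S=111.6656 payoff=0.0000 vs cont=0.0806 → 0.0806 [wait]  ⇒ S*(3)=-
t_2: node(2,0) S=54.2606 payoff=9.6294 vs cont=12.1514 → 12.1514 [wait]  node(2,1) S=72.4200 payoff=0.0000 vs cont=4.2929 → 4.2929 [wait]  node(2,2) S=96.6568 payoff=0.0000 vs cont=0.8010 → 0.8010 [wait]  ⇒ S*(2)=-
t_1: node(1,0) S=62.6861 payoff=1.2039 vs cont=8.2610 → 8.2610 [wait]  node(1,1) S=83.6653 payoff=0.0000 vs cont=2.5718 → 2.5718 [wait]  ⇒ S*(1)=-
t_0: node(0,0) S=72.4200 payoff=0.0000 vs cont=5.4482 → 5.4482 [wait]  ⇒ S*(0)=-

price = 5.4482
boundary = - - - - 40.6547 46.9675 54.2606
tree:
5.4482
8.2610 2.5718
12.1514 4.2929 0.8010
17.2092 7.0126 1.4978 0.0806
23.2353 11.1251 2.7936 0.1585 0.0000
28.6996 16.9225 5.1951 0.3115 0.0000 0.0000
33.4295 23.2353 9.6294 0.6124 0.0000 0.0000 0.0000
37.5236 28.6996 16.9225 1.2039 0.0000 0.0000 0.0000 0.0000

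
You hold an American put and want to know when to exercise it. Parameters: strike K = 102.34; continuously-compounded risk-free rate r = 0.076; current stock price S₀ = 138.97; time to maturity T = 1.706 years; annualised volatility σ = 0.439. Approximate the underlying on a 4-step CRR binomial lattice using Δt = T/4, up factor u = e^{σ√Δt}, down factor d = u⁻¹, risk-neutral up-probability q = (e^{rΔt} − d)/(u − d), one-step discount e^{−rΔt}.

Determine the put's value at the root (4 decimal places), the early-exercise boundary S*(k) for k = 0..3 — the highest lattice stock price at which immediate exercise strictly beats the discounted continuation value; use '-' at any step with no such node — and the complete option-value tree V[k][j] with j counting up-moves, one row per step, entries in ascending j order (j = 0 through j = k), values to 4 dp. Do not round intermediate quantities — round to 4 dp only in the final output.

Δt=0.42650  u=1.33202  d=0.75074  q=0.48549  discount=0.96811
step 4 (expiry): payoffs max(K−S,0) = 58.1955 24.0153 0.0000 0.0000 0.0000
step 3: (k=3,j=0): S=58.8014, (K−S)⁺=43.5386, hold=40.2746 ⇒ V=43.5386 exercise | (k=3,j=1): S=104.3302, (K−S)⁺=0.0000, hold=11.9620 ⇒ V=11.9620 continue | (k=3,j=2): S=185.1110, (K−S)⁺=0.0000, hold=0.0000 ⇒ V=0.0000 continue | (k=3,j=3): S=328.4389, (K−S)⁺=0.0000, hold=0.0000 ⇒ V=0.0000 continue  boundary S*=58.8014
step 2: (k=2,j=0): S=78.3247, (K−S)⁺=24.0153, hold=27.3088 ⇒ V=27.3088 continue | (k=2,j=1): S=138.9700, (K−S)⁺=0.0000, hold=5.9583 ⇒ V=5.9583 continue | (k=2,j=2): S=246.5718, (K−S)⁺=0.0000, hold=0.0000 ⇒ V=0.0000 continue  boundary S*=-
step 1: (k=1,j=0): S=104.3302, (K−S)⁺=0.0000, hold=16.4030 ⇒ V=16.4030 continue | (k=1,j=1): S=185.1110, (K−S)⁺=0.0000, hold=2.9678 ⇒ V=2.9678 continue  boundary S*=-
step 0: (k=0,j=0): S=138.9700, (K−S)⁺=0.0000, hold=9.5652 ⇒ V=9.5652 continue  boundary S*=-

price = 9.5652
boundary = - - - 58.8014
tree:
9.5652
16.4030 2.9678
27.3088 5.9583 0.0000
43.5386 11.9620 0.0000 0.0000
58.1955 24.0153 0.0000 0.0000 0.0000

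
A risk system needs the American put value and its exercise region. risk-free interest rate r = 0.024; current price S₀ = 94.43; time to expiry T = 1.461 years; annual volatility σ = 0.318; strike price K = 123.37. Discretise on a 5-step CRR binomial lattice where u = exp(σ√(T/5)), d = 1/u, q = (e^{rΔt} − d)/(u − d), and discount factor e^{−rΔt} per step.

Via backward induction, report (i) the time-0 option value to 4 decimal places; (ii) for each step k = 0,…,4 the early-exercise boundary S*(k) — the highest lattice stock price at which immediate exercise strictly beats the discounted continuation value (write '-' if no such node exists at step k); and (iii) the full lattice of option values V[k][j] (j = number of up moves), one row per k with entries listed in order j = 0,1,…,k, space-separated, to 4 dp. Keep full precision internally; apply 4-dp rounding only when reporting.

price = 32.9257
boundary = - - 66.9580 79.5163 94.4300
tree:
32.9257
44.0551 21.2327
56.4120 31.1831 10.6575
66.9869 43.8537 17.7780 3.0229
75.8917 56.4120 28.9400 5.8262 0.0000
83.3901 66.9869 43.8537 11.2292 0.0000 0.0000

params: Δt=0.29220 u=1.18756 d=0.84207 q=0.47750 e^(-rΔt)=0.99301
t_5 payoffs: 83.3901 66.9869 43.8537 11.2292 0.0000 0.0000
t_4: node(4,0) S=47.4783 payoff=75.8917 vs cont=75.0296 → 75.8917 [stop]  node(4,1) S=66.9580 payoff=56.4120 vs cont=55.5499 → 56.4120 [stop]  node(4,2) S=94.4300 payoff=28.9400 vs cont=28.0779 → 28.9400 [stop]  node(4,3) S=133.1734 payoff=0.0000 vs cont=5.8262 → 5.8262 [wait]  node(4,4) S=187.8127 payoff=0.0000 vs cont=0.0000 → 0.0000 [wait]  ⇒ S*(4)=94.4300
t_3: node(3,0) S=56.3831 payoff=66.9869 vs cont=66.1248 → 66.9869 [stop]  node(3,1) S=79.5163 payoff=43.8537 vs cont=42.9915 → 43.8537 [stop]  node(3,2) S=112.1408 payoff=11.2292 vs cont=17.7780 → 17.7780 [wait]  node(3,3) S=158.1507 payoff=0.0000 vs cont=3.0229 → 3.0229 [wait]  ⇒ S*(3)=79.5163
t_2: node(2,0) S=66.9580 payoff=56.4120 vs cont=55.5499 → 56.4120 [stop]  node(2,1) S=94.4300 payoff=28.9400 vs cont=31.1831 → 31.1831 [wait]  node(2,2) S=133.1734 payoff=0.0000 vs cont=10.6575 → 10.6575 [wait]  ⇒ S*(2)=66.9580
t_1: node(1,0) S=79.5163 payoff=43.8537 vs cont=44.0551 → 44.0551 [wait]  node(1,1) S=112.1408 payoff=11.2292 vs cont=21.2327 → 21.2327 [wait]  ⇒ S*(1)=-
t_0: node(0,0) S=94.4300 payoff=28.9400 vs cont=32.9257 → 32.9257 [wait]  ⇒ S*(0)=-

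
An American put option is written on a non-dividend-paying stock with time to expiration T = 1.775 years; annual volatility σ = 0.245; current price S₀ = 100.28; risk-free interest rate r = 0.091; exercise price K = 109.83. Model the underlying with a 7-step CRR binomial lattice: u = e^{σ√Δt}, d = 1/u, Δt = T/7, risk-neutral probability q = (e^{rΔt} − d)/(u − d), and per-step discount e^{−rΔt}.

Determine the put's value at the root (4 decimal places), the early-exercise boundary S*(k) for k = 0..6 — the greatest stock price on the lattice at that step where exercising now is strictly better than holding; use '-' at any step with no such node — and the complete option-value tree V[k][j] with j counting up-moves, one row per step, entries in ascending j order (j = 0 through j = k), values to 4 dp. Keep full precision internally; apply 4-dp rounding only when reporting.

price = 12.7748
boundary = - 88.6410 78.3529 88.6410 78.3529 88.6410 100.2800
tree:
12.7748
21.1890 6.7877
31.4771 12.2128 2.8676
40.5712 21.1890 5.7672 0.7408
48.6097 31.4771 11.2797 1.7370 0.0000
55.7153 40.5712 21.1890 4.0729 0.0000 0.0000
61.9961 48.6097 31.4771 9.5500 0.0000 0.0000 0.0000
67.5479 55.7153 40.5712 21.1890 0.0000 0.0000 0.0000 0.0000

params: Δt=0.25357 u=1.13131 d=0.88393 q=0.56356 e^(-rΔt)=0.97719
t_7 payoffs: 67.5479 55.7153 40.5712 21.1890 0.0000 0.0000 0.0000 0.0000
t_6: node(6,0) S=47.8339 payoff=61.9961 vs cont=59.4908 → 61.9961 [stop]  node(6,1) S=61.2203 payoff=48.6097 vs cont=46.1044 → 48.6097 [stop]  node(6,2) S=78.3529 payoff=31.4771 vs cont=28.9718 → 31.4771 [stop]  node(6,3) S=100.2800 payoff=9.5500 vs cont=9.0367 → 9.5500 [stop]  node(6,4) S=128.3435 payoff=0.0000 vs cont=0.0000 → 0.0000 [wait]  node(6,5) S=164.2605 payoff=0.0000 vs cont=0.0000 → 0.0000 [wait]  node(6,6) S=210.2291 payoff=0.0000 vs cont=0.0000 → 0.0000 [wait]  ⇒ S*(6)=100.2800
t_5: node(5,0) S=54.1147 payoff=55.7153 vs cont=53.2099 → 55.7153 [stop]  node(5,1) S=69.2588 payoff=40.5712 vs cont=38.0659 → 40.5712 [stop]  node(5,2) S=88.6410 payoff=21.1890 vs cont=18.6837 → 21.1890 [stop]  node(5,3) S=113.4473 payoff=0.0000 vs cont=4.0729 → 4.0729 [wait]  node(5,4) S=145.1956 payoff=0.0000 vs cont=0.0000 → 0.0000 [wait]  node(5,5) S=185.8288 payoff=0.0000 vs cont=0.0000 → 0.0000 [wait]  ⇒ S*(5)=88.6410
t_4: node(4,0) S=61.2203 payoff=48.6097 vs cont=46.1044 → 48.6097 [stop]  node(4,1) S=78.3529 payoff=31.4771 vs cont=28.9718 → 31.4771 [stop]  node(4,2) S=100.2800 payoff=9.5500 vs cont=11.2797 → 11.2797 [wait]  node(4,3) S=128.3435 payoff=0.0000 vs cont=1.7370 → 1.7370 [wait]  node(4,4) S=164.2605 payoff=0.0000 vs cont=0.0000 → 0.0000 [wait]  ⇒ S*(4)=78.3529
t_3: node(3,0) S=69.2588 payoff=40.5712 vs cont=38.0659 → 40.5712 [stop]  node(3,1) S=88.6410 payoff=21.1890 vs cont=19.6363 → 21.1890 [stop]  node(3,2) S=113.4473 payoff=0.0000 vs cont=5.7672 → 5.7672 [wait]  node(3,3) S=145.1956 payoff=0.0000 vs cont=0.7408 → 0.7408 [wait]  ⇒ S*(3)=88.6410
t_2: node(2,0) S=78.3529 payoff=31.4771 vs cont=28.9718 → 31.4771 [stop]  node(2,1) S=100.2800 payoff=9.5500 vs cont=12.2128 → 12.2128 [wait]  node(2,2) S=128.3435 payoff=0.0000 vs cont=2.8676 → 2.8676 [wait]  ⇒ S*(2)=78.3529
t_1: node(1,0) S=88.6410 payoff=21.1890 vs cont=20.1501 → 21.1890 [stop]  node(1,1) S=113.4473 payoff=0.0000 vs cont=6.7877 → 6.7877 [wait]  ⇒ S*(1)=88.6410
t_0: node(0,0) S=100.2800 payoff=9.5500 vs cont=12.7748 → 12.7748 [wait]  ⇒ S*(0)=-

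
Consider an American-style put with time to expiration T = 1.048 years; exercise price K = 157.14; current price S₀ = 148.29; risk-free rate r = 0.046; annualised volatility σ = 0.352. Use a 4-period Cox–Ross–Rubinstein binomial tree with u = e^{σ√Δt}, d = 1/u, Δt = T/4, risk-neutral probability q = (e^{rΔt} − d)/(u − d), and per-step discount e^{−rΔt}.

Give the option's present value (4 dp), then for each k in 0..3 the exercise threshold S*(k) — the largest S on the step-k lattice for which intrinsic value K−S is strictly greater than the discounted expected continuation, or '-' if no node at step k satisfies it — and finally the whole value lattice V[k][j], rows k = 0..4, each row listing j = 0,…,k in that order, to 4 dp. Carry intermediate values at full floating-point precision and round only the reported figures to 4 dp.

price = 23.5057
boundary = - - 103.4223 123.8406
tree:
23.5057
36.3094 10.6849
53.7177 18.9858 2.2599
70.7695 33.2994 4.4722 0.0000
85.0099 53.7177 8.8500 0.0000 0.0000

Δt=0.26200  u=1.19743  d=0.83512  q=0.48854  discount=0.98802
step 4 (expiry): payoffs max(K−S,0) = 85.0099 53.7177 8.8500 0.0000 0.0000
step 3: (k=3,j=0): S=86.3705, (K−S)⁺=70.7695, hold=68.8870 ⇒ V=70.7695 exercise | (k=3,j=1): S=123.8406, (K−S)⁺=33.2994, hold=31.4169 ⇒ V=33.2994 exercise | (k=3,j=2): S=177.5663, (K−S)⁺=0.0000, hold=4.4722 ⇒ V=4.4722 continue | (k=3,j=3): S=254.5999, (K−S)⁺=0.0000, hold=0.0000 ⇒ V=0.0000 continue  boundary S*=123.8406
step 2: (k=2,j=0): S=103.4223, (K−S)⁺=53.7177, hold=51.8352 ⇒ V=53.7177 exercise | (k=2,j=1): S=148.2900, (K−S)⁺=8.8500, hold=18.9858 ⇒ V=18.9858 continue | (k=2,j=2): S=212.6226, (K−S)⁺=0.0000, hold=2.2599 ⇒ V=2.2599 continue  boundary S*=103.4223
step 1: (k=1,j=0): S=123.8406, (K−S)⁺=33.2994, hold=36.3094 ⇒ V=36.3094 continue | (k=1,j=1): S=177.5663, (K−S)⁺=0.0000, hold=10.6849 ⇒ V=10.6849 continue  boundary S*=-
step 0: (k=0,j=0): S=148.2900, (K−S)⁺=8.8500, hold=23.5057 ⇒ V=23.5057 continue  boundary S*=-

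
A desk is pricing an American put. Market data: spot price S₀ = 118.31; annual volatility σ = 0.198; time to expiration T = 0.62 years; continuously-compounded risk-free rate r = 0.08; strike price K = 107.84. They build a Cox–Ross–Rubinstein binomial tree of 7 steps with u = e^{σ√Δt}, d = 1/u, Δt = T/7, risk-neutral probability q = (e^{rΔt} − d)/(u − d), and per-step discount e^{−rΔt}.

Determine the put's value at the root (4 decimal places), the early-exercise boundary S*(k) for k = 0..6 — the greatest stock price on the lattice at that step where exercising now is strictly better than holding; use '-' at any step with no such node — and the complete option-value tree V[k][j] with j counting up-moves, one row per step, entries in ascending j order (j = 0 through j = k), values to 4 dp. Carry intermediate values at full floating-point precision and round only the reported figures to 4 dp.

Δt=0.08857, u=1.06070, d=0.94278, q=0.54557, disc=e^(-rΔt)=0.99294
k=7 terminal: V=max(K-S,0) → 29.5186 19.7222 8.7005 0.0000 0.0000 0.0000 0.0000 0.0000
k=6: j=0 S=83.0754 intr=24.7646 cont=24.0032 V=24.7646[EX]; j=1 S=93.4664 intr=14.3736 cont=13.6122 V=14.3736[EX]; j=2 S=105.1570 intr=2.6830 cont=3.9258 V=3.9258[hold]; j=3 S=118.3100 intr=0.0000 cont=0.0000 V=0.0000[hold]; j=4 S=133.1081 intr=0.0000 cont=0.0000 V=0.0000[hold]; j=5 S=149.7572 intr=0.0000 cont=0.0000 V=0.0000[hold]; j=6 S=168.4887 intr=0.0000 cont=0.0000 V=0.0000[hold]  S*(6)=93.4664
k=5: j=0 S=88.1178 intr=19.7222 cont=18.9607 V=19.7222[EX]; j=1 S=99.1395 intr=8.7005 cont=8.6123 V=8.7005[EX]; j=2 S=111.5398 intr=0.0000 cont=1.7714 V=1.7714[hold]; j=3 S=125.4911 intr=0.0000 cont=0.0000 V=0.0000[hold]; j=4 S=141.1874 intr=0.0000 cont=0.0000 V=0.0000[hold]; j=5 S=158.8470 intr=0.0000 cont=0.0000 V=0.0000[hold]  S*(5)=99.1395
k=4: j=0 S=93.4664 intr=14.3736 cont=13.6122 V=14.3736[EX]; j=1 S=105.1570 intr=2.6830 cont=4.8854 V=4.8854[hold]; j=2 S=118.3100 intr=0.0000 cont=0.7993 V=0.7993[hold]; j=3 S=133.1081 intr=0.0000 cont=0.0000 V=0.0000[hold]; j=4 S=149.7572 intr=0.0000 cont=0.0000 V=0.0000[hold]  S*(4)=93.4664
k=3: j=0 S=99.1395 intr=8.7005 cont=9.1322 V=9.1322[hold]; j=1 S=111.5398 intr=0.0000 cont=2.6374 V=2.6374[hold]; j=2 S=125.4911 intr=0.0000 cont=0.3606 V=0.3606[hold]; j=3 S=141.1874 intr=0.0000 cont=0.0000 V=0.0000[hold]  S*(3)=-
k=2: j=0 S=105.1570 intr=2.6830 cont=5.5493 V=5.5493[hold]; j=1 S=118.3100 intr=0.0000 cont=1.3854 V=1.3854[hold]; j=2 S=133.1081 intr=0.0000 cont=0.1627 V=0.1627[hold]  S*(2)=-
k=1: j=0 S=111.5398 intr=0.0000 cont=3.2544 V=3.2544[hold]; j=1 S=125.4911 intr=0.0000 cont=0.7133 V=0.7133[hold]  S*(1)=-
k=0: j=0 S=118.3100 intr=0.0000 cont=1.8549 V=1.8549[hold]  S*(0)=-

price = 1.8549
boundary = - - - - 93.4664 99.1395 93.4664
tree:
1.8549
3.2544 0.7133
5.5493 1.3854 0.1627
9.1322 2.6374 0.3606 0.0000
14.3736 4.8854 0.7993 0.0000 0.0000
19.7222 8.7005 1.7714 0.0000 0.0000 0.0000
24.7646 14.3736 3.9258 0.0000 0.0000 0.0000 0.0000
29.5186 19.7222 8.7005 0.0000 0.0000 0.0000 0.0000 0.0000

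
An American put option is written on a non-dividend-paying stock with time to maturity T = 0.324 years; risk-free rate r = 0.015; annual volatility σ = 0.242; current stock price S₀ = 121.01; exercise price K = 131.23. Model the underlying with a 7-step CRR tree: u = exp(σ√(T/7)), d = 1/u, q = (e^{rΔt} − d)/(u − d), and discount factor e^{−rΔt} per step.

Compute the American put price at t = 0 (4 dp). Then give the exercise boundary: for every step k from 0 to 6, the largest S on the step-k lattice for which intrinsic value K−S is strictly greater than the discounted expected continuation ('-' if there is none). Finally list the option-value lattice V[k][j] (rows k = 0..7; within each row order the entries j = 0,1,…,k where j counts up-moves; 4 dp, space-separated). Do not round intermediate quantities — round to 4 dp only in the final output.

Δt=0.04629, u=1.05344, d=0.94927, q=0.49365, disc=e^(-rΔt)=0.99931
k=7 terminal: V=max(K-S,0) → 47.1790 37.9550 27.7187 16.3591 3.7528 0.0000 0.0000 0.0000
k=6: j=0 S=88.5430 intr=42.6870 cont=42.5959 V=42.6870[EX]; j=1 S=98.2600 intr=32.9700 cont=32.8790 V=32.9700[EX]; j=2 S=109.0433 intr=22.1867 cont=22.0956 V=22.1867[EX]; j=3 S=121.0100 intr=10.2200 cont=10.1289 V=10.2200[EX]; j=4 S=134.2900 intr=0.0000 cont=1.8989 V=1.8989[hold]; j=5 S=149.0273 intr=0.0000 cont=0.0000 V=0.0000[hold]; j=6 S=165.3820 intr=0.0000 cont=0.0000 V=0.0000[hold]  S*(6)=121.0100
k=5: j=0 S=93.2750 intr=37.9550 cont=37.8639 V=37.9550[EX]; j=1 S=103.5113 intr=27.7187 cont=27.6276 V=27.7187[EX]; j=2 S=114.8709 intr=16.3591 cont=16.2680 V=16.3591[EX]; j=3 S=127.4772 intr=3.7528 cont=6.1080 V=6.1080[hold]; j=4 S=141.4669 intr=0.0000 cont=0.9608 V=0.9608[hold]; j=5 S=156.9919 intr=0.0000 cont=0.0000 V=0.0000[hold]  S*(5)=114.8709
k=4: j=0 S=98.2600 intr=32.9700 cont=32.8790 V=32.9700[EX]; j=1 S=109.0433 intr=22.1867 cont=22.0956 V=22.1867[EX]; j=2 S=121.0100 intr=10.2200 cont=11.2908 V=11.2908[hold]; j=3 S=134.2900 intr=0.0000 cont=3.5646 V=3.5646[hold]; j=4 S=149.0273 intr=0.0000 cont=0.4862 V=0.4862[hold]  S*(4)=109.0433
k=3: j=0 S=103.5113 intr=27.7187 cont=27.6276 V=27.7187[EX]; j=1 S=114.8709 intr=16.3591 cont=16.7962 V=16.7962[hold]; j=2 S=127.4772 intr=3.7528 cont=7.4715 V=7.4715[hold]; j=3 S=141.4669 intr=0.0000 cont=2.0435 V=2.0435[hold]  S*(3)=103.5113
k=2: j=0 S=109.0433 intr=22.1867 cont=22.3113 V=22.3113[hold]; j=1 S=121.0100 intr=10.2200 cont=12.1846 V=12.1846[hold]; j=2 S=134.2900 intr=0.0000 cont=4.7886 V=4.7886[hold]  S*(2)=-
k=1: j=0 S=114.8709 intr=16.3591 cont=17.3002 V=17.3002[hold]; j=1 S=127.4772 intr=3.7528 cont=8.5276 V=8.5276[hold]  S*(1)=-
k=0: j=0 S=121.0100 intr=10.2200 cont=12.9606 V=12.9606[hold]  S*(0)=-

price = 12.9606
boundary = - - - 103.5113 109.0433 114.8709 121.0100
tree:
12.9606
17.3002 8.5276
22.3113 12.1846 4.7886
27.7187 16.7962 7.4715 2.0435
32.9700 22.1867 11.2908 3.5646 0.4862
37.9550 27.7187 16.3591 6.1080 0.9608 0.0000
42.6870 32.9700 22.1867 10.2200 1.8989 0.0000 0.0000
47.1790 37.9550 27.7187 16.3591 3.7528 0.0000 0.0000 0.0000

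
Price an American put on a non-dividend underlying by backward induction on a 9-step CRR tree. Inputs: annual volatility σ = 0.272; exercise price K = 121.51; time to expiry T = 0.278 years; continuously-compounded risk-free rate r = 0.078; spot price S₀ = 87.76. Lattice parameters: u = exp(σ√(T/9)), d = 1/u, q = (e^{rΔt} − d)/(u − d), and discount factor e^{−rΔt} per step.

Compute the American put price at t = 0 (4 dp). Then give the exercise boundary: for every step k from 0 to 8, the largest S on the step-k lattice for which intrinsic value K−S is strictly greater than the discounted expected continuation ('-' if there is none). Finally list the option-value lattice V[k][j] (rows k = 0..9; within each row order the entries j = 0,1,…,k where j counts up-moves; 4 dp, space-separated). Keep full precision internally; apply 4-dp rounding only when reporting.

params: Δt=0.03089 u=1.04897 d=0.95332 q=0.51327 e^(-rΔt)=0.99759
t_9 payoffs: 64.4351 58.7089 52.4081 45.4751 37.8466 29.4528 20.2168 10.0541 0.0000 0.0000
t_8: node(8,0) S=59.8696 payoff=61.6404 vs cont=61.3480 → 61.6404 [stop]  node(8,1) S=65.8762 payoff=55.6338 vs cont=55.3413 → 55.6338 [stop]  node(8,2) S=72.4856 payoff=49.0244 vs cont=48.7320 → 49.0244 [stop]  node(8,3) S=79.7580 payoff=41.7520 vs cont=41.4596 → 41.7520 [stop]  node(8,4) S=87.7600 payoff=33.7500 vs cont=33.4576 → 33.7500 [stop]  node(8,5) S=96.5649 payoff=24.9451 vs cont=24.6527 → 24.9451 [stop]  node(8,6) S=106.2531 payoff=15.2569 vs cont=14.9645 → 15.2569 [stop]  node(8,7) S=116.9134 payoff=4.5966 vs cont=4.8818 → 4.8818 [wait]  node(8,8) S=128.6432 payoff=0.0000 vs cont=0.0000 → 0.0000 [wait]  ⇒ S*(8)=106.2531
t_7: node(7,0) S=62.8011 payoff=58.7089 vs cont=58.4164 → 58.7089 [stop]  node(7,1) S=69.1019 payoff=52.4081 vs cont=52.1157 → 52.4081 [stop]  node(7,2) S=76.0349 payoff=45.4751 vs cont=45.1827 → 45.4751 [stop]  node(7,3) S=83.6634 payoff=37.8466 vs cont=37.5542 → 37.8466 [stop]  node(7,4) S=92.0572 payoff=29.4528 vs cont=29.1604 → 29.4528 [stop]  node(7,5) S=101.2932 payoff=20.2168 vs cont=19.9243 → 20.2168 [stop]  node(7,6) S=111.4559 payoff=10.0541 vs cont=9.9078 → 10.0541 [stop]  node(7,7) S=122.6382 payoff=0.0000 vs cont=2.3704 → 2.3704 [wait]  ⇒ S*(7)=111.4559
t_6: node(6,0) S=65.8762 payoff=55.6338 vs cont=55.3413 → 55.6338 [stop]  node(6,1) S=72.4856 payoff=49.0244 vs cont=48.7320 → 49.0244 [stop]  node(6,2) S=79.7580 payoff=41.7520 vs cont=41.4596 → 41.7520 [stop]  node(6,3) S=87.7600 payoff=33.7500 vs cont=33.4576 → 33.7500 [stop]  node(6,4) S=96.5649 payoff=24.9451 vs cont=24.6527 → 24.9451 [stop]  node(6,5) S=106.2531 payoff=15.2569 vs cont=14.9645 → 15.2569 [stop]  node(6,6) S=116.9134 payoff=4.5966 vs cont=6.0956 → 6.0956 [wait]  ⇒ S*(6)=106.2531
t_5: node(5,0) S=69.1019 payoff=52.4081 vs cont=52.1157 → 52.4081 [stop]  node(5,1) S=76.0349 payoff=45.4751 vs cont=45.1827 → 45.4751 [stop]  node(5,2) S=83.6634 payoff=37.8466 vs cont=37.5542 → 37.8466 [stop]  node(5,3) S=92.0572 payoff=29.4528 vs cont=29.1604 → 29.4528 [stop]  node(5,4) S=101.2932 payoff=20.2168 vs cont=19.9243 → 20.2168 [stop]  node(5,5) S=111.4559 payoff=10.0541 vs cont=10.5292 → 10.5292 [wait]  ⇒ S*(5)=101.2932
t_4: node(4,0) S=72.4856 payoff=49.0244 vs cont=48.7320 → 49.0244 [stop]  node(4,1) S=79.7580 payoff=41.7520 vs cont=41.4596 → 41.7520 [stop]  node(4,2) S=87.7600 payoff=33.7500 vs cont=33.4576 → 33.7500 [stop]  node(4,3) S=96.5649 payoff=24.9451 vs cont=24.6527 → 24.9451 [stop]  node(4,4) S=106.2531 payoff=15.2569 vs cont=15.2077 → 15.2569 [stop]  ⇒ S*(4)=106.2531
t_3: node(3,0) S=76.0349 payoff=45.4751 vs cont=45.1827 → 45.4751 [stop]  node(3,1) S=83.6634 payoff=37.8466 vs cont=37.5542 → 37.8466 [stop]  node(3,2) S=92.0572 payoff=29.4528 vs cont=29.1604 → 29.4528 [stop]  node(3,3) S=101.2932 payoff=20.2168 vs cont=19.9243 → 20.2168 [stop]  ⇒ S*(3)=101.2932
t_2: node(2,0) S=79.7580 payoff=41.7520 vs cont=41.4596 → 41.7520 [stop]  node(2,1) S=87.7600 payoff=33.7500 vs cont=33.4576 → 33.7500 [stop]  node(2,2) S=96.5649 payoff=24.9451 vs cont=24.6527 → 24.9451 [stop]  ⇒ S*(2)=96.5649
t_1: node(1,0) S=83.6634 payoff=37.8466 vs cont=37.5542 → 37.8466 [stop]  node(1,1) S=92.0572 payoff=29.4528 vs cont=29.1604 → 29.4528 [stop]  ⇒ S*(1)=92.0572
t_0: node(0,0) S=87.7600 payoff=33.7500 vs cont=33.4576 → 33.7500 [stop]  ⇒ S*(0)=87.7600

price = 33.7500
boundary = 87.7600 92.0572 96.5649 101.2932 106.2531 101.2932 106.2531 111.4559 106.2531
tree:
33.7500
37.8466 29.4528
41.7520 33.7500 24.9451
45.4751 37.8466 29.4528 20.2168
49.0244 41.7520 33.7500 24.9451 15.2569
52.4081 45.4751 37.8466 29.4528 20.2168 10.5292
55.6338 49.0244 41.7520 33.7500 24.9451 15.2569 6.0956
58.7089 52.4081 45.4751 37.8466 29.4528 20.2168 10.0541 2.3704
61.6404 55.6338 49.0244 41.7520 33.7500 24.9451 15.2569 4.8818 0.0000
64.4351 58.7089 52.4081 45.4751 37.8466 29.4528 20.2168 10.0541 0.0000 0.0000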